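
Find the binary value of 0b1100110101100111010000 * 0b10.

Multiply each base-2 digit by 2, carrying:
  0×2 = 0 → write 0
  0×2 = 0 → write 0
  0×2 = 0 → write 0
  0×2 = 0 → write 0
  1×2 = 2 → write 0 carry 1
  0×2+1 = 1 → write 1
  1×2 = 2 → write 0 carry 1
  1×2+1 = 3 → write 1 carry 1
  1×2+1 = 3 → write 1 carry 1
  0×2+1 = 1 → write 1
  0×2 = 0 → write 0
  1×2 = 2 → write 0 carry 1
  1×2+1 = 3 → write 1 carry 1
  0×2+1 = 1 → write 1
  1×2 = 2 → write 0 carry 1
  0×2+1 = 1 → write 1
  1×2 = 2 → write 0 carry 1
  1×2+1 = 3 → write 1 carry 1
  0×2+1 = 1 → write 1
  0×2 = 0 → write 0
  1×2 = 2 → write 0 carry 1
  1×2+1 = 3 → write 1 carry 1
  remaining carry: 1

0b11001101011001110100000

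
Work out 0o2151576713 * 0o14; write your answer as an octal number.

0o32364762604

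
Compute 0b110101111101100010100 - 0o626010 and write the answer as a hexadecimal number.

0x17cf0c

0b110101111101100010100 = 0x1afb14 in hexadecimal.
0o626010 = 0x32c08 in hexadecimal.
Subtract column by column in base 16:
  4-8 → c (borrow)
  1-0-1 → 0
  b-c → f (borrow)
  f-2-1 → c
  a-3 → 7
  1-0 → 1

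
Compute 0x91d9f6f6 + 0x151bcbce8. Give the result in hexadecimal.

0x1e396b3de

Add column by column in base 16, right to left:
  6+8 = e
  f+e = d carry 1
  6+c+1 = 3 carry 1
  f+b+1 = b carry 1
  9+c+1 = 6 carry 1
  d+b+1 = 9 carry 1
  1+1+1 = 3
  9+5 = e
  0+1 = 1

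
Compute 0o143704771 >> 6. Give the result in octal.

Shifting right by 6 bits = 2 oct digits: drop the last 2.

0o1437047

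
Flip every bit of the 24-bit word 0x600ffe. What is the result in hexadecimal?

0x9ff001

Each hex digit d becomes f−d:
  6→9, 0→f, 0→f, f→0, f→0, e→1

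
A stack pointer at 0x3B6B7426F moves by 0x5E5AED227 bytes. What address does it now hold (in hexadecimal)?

Add column by column in base 16, right to left:
  F+7 = 6 carry 1
  6+2+1 = 9
  2+2 = 4
  4+D = 1 carry 1
  7+E+1 = 6 carry 1
  B+A+1 = 6 carry 1
  6+5+1 = C
  B+E = 9 carry 1
  3+5+1 = 9

0x99C661496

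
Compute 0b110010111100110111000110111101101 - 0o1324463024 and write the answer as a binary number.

0o1324463024 = 0b1011010100100110011000010100 in binary.
Subtract column by column in base 2:
  1-0 → 1
  0-0 → 0
  1-1 → 0
  1-0 → 1
  0-1 → 1 (borrow)
  1-0-1 → 0
  1-0 → 1
  1-0 → 1
  1-0 → 1
  0-1 → 1 (borrow)
  1-1-1 → 1 (borrow)
  1-0-1 → 0
  0-0 → 0
  0-1 → 1 (borrow)
  0-1-1 → 0 (borrow)
  1-0-1 → 0
  1-0 → 1
  1-1 → 0
  0-0 → 0
  1-0 → 1
  1-1 → 0
  0-0 → 0
  0-1 → 1 (borrow)
  1-0-1 → 0
  1-1 → 0
  1-1 → 0
  1-0 → 1
  0-1 → 1 (borrow)
  1-0-1 → 0
  0-0 → 0
  0-0 → 0
  1-0 → 1
  1-0 → 1

0b110001100010010010010011111011001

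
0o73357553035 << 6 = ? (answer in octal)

Shifting left by 6 bits = 2 oct digits: append 2 zeros.

0o7335755303500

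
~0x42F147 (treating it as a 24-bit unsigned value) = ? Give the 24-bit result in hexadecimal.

Each hex digit d becomes F−d:
  4→B, 2→D, F→0, 1→E, 4→B, 7→8

0xBD0EB8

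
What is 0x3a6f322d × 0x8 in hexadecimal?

Multiply each base-16 digit by 8, carrying:
  d×8 = 104 → write 8 carry 6
  2×8+6 = 22 → write 6 carry 1
  2×8+1 = 17 → write 1 carry 1
  3×8+1 = 25 → write 9 carry 1
  f×8+1 = 121 → write 9 carry 7
  6×8+7 = 55 → write 7 carry 3
  a×8+3 = 83 → write 3 carry 5
  3×8+5 = 29 → write d carry 1
  remaining carry: 1

0x1d3799168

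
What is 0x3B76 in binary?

0b11101101110110

Expand each hex digit to 4 bits: 3=0011 B=1011 7=0111 6=0110.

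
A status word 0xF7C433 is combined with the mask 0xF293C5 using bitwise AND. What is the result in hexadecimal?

0xF28001

AND each hex digit independently (no carries):
  F&F=F, 7&2=2, C&9=8, 4&3=0, 3&C=0, 3&5=1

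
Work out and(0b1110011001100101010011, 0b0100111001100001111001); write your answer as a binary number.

0b0100011001100001010001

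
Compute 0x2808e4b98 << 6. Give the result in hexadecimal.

0xa02392e600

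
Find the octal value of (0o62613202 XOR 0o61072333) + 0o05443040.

0o11324171

First 0o62613202 XOR 0o61072333 = 0o03661131.
Add column by column in base 8, right to left:
  1+0 = 1
  3+4 = 7
  1+0 = 1
  1+3 = 4
  6+4 = 2 carry 1
  6+4+1 = 3 carry 1
  3+5+1 = 1 carry 1
  final carry 1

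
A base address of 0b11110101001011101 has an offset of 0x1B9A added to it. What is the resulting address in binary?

0b100000010111110111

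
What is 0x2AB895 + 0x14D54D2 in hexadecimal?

Add column by column in base 16, right to left:
  5+2 = 7
  9+D = 6 carry 1
  8+4+1 = D
  B+5 = 0 carry 1
  A+D+1 = 8 carry 1
  2+4+1 = 7
  0+1 = 1

0x1780D67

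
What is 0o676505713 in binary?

Each octal digit is 3 bits: 6=110 7=111 6=110 5=101 0=000 5=101 7=111 1=001 3=011.

0b110111110101000101111001011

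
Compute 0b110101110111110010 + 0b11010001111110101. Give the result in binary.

0b1010000000111100111

Add column by column in base 2, right to left:
  0+1 = 1
  1+0 = 1
  0+1 = 1
  0+0 = 0
  1+1 = 0 carry 1
  1+1+1 = 1 carry 1
  1+1+1 = 1 carry 1
  1+1+1 = 1 carry 1
  1+1+1 = 1 carry 1
  0+1+1 = 0 carry 1
  1+0+1 = 0 carry 1
  1+0+1 = 0 carry 1
  1+0+1 = 0 carry 1
  0+1+1 = 0 carry 1
  1+0+1 = 0 carry 1
  0+1+1 = 0 carry 1
  1+1+1 = 1 carry 1
  1+0+1 = 0 carry 1
  final carry 1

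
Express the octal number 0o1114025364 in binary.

0b1001001100000010101011110100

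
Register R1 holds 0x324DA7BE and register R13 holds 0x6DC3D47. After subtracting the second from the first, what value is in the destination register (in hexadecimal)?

0x2B716A77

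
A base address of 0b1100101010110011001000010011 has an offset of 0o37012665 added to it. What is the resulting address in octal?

0b1100101010110011001000010011 = 0o1452631023 in octal.
Add column by column in base 8, right to left:
  3+5 = 0 carry 1
  2+6+1 = 1 carry 1
  0+6+1 = 7
  1+2 = 3
  3+1 = 4
  6+0 = 6
  2+7 = 1 carry 1
  5+3+1 = 1 carry 1
  4+0+1 = 5
  1+0 = 1

0o1511643710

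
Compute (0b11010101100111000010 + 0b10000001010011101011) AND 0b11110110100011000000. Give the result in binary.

0b1010110100010000000

Add column by column in base 2, right to left:
  0+1 = 1
  1+1 = 0 carry 1
  0+0+1 = 1
  0+1 = 1
  0+0 = 0
  0+1 = 1
  1+1 = 0 carry 1
  1+1+1 = 1 carry 1
  1+0+1 = 0 carry 1
  0+0+1 = 1
  0+1 = 1
  1+0 = 1
  1+1 = 0 carry 1
  0+0+1 = 1
  1+0 = 1
  0+0 = 0
  1+0 = 1
  0+0 = 0
  1+0 = 1
  1+1 = 0 carry 1
  final carry 1
Sum = 0b101010110111010101101; now AND with 0b11110110100011000000:
  101010110111010101101
& 011110110100011000000
= 001010110100010000000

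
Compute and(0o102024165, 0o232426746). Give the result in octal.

0o002024144

AND each oct digit independently (no carries):
  1&2=0, 0&3=0, 2&2=2, 0&4=0, 2&2=2, 4&6=4, 1&7=1, 6&4=4, 5&6=4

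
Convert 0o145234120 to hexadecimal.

Each octal digit is 3 bits: 1=001 4=100 5=101 2=010 3=011 4=100 1=001 2=010 0=000.
Group the bits into nibbles: 0001 1001 0101 0011 1000 0101 0000 → 1953850.

0x1953850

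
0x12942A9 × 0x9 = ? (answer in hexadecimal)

Multiply each base-16 digit by 9, carrying:
  9×9 = 81 → write 1 carry 5
  A×9+5 = 95 → write F carry 5
  2×9+5 = 23 → write 7 carry 1
  4×9+1 = 37 → write 5 carry 2
  9×9+2 = 83 → write 3 carry 5
  2×9+5 = 23 → write 7 carry 1
  1×9+1 = 10 → write A

0xA7357F1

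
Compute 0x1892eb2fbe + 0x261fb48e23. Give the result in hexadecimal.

Add column by column in base 16, right to left:
  e+3 = 1 carry 1
  b+2+1 = e
  f+e = d carry 1
  2+8+1 = b
  b+4 = f
  e+b = 9 carry 1
  2+f+1 = 2 carry 1
  9+1+1 = b
  8+6 = e
  1+2 = 3

0x3eb29fbde1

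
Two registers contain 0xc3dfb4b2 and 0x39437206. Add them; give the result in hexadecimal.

0xfd2326b8

Add column by column in base 16, right to left:
  2+6 = 8
  b+0 = b
  4+2 = 6
  b+7 = 2 carry 1
  f+3+1 = 3 carry 1
  d+4+1 = 2 carry 1
  3+9+1 = d
  c+3 = f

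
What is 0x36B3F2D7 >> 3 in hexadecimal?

0x6D67E5A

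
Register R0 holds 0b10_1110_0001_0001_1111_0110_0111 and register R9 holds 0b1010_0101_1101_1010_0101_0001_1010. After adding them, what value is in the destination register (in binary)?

0b1101001111101100010010000001

Add column by column in base 2, right to left:
  1+0 = 1
  1+1 = 0 carry 1
  1+0+1 = 0 carry 1
  0+1+1 = 0 carry 1
  0+1+1 = 0 carry 1
  1+0+1 = 0 carry 1
  1+0+1 = 0 carry 1
  0+0+1 = 1
  1+1 = 0 carry 1
  1+0+1 = 0 carry 1
  1+1+1 = 1 carry 1
  1+0+1 = 0 carry 1
  1+0+1 = 0 carry 1
  0+1+1 = 0 carry 1
  0+0+1 = 1
  0+1 = 1
  1+1 = 0 carry 1
  0+0+1 = 1
  0+1 = 1
  0+1 = 1
  0+1 = 1
  1+0 = 1
  1+1 = 0 carry 1
  1+0+1 = 0 carry 1
  0+0+1 = 1
  1+1 = 0 carry 1
  0+0+1 = 1
  0+1 = 1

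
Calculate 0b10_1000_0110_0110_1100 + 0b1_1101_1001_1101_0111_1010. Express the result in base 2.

Add column by column in base 2, right to left:
  0+0 = 0
  0+1 = 1
  1+0 = 1
  1+1 = 0 carry 1
  0+1+1 = 0 carry 1
  1+1+1 = 1 carry 1
  1+1+1 = 1 carry 1
  0+0+1 = 1
  0+1 = 1
  1+0 = 1
  1+1 = 0 carry 1
  0+1+1 = 0 carry 1
  0+1+1 = 0 carry 1
  0+0+1 = 1
  0+0 = 0
  1+1 = 0 carry 1
  0+1+1 = 0 carry 1
  1+0+1 = 0 carry 1
  0+1+1 = 0 carry 1
  0+1+1 = 0 carry 1
  0+1+1 = 0 carry 1
  final carry 1

0b1000000010001111100110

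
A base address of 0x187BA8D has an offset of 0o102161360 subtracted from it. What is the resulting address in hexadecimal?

0x7ED79D

0o102161360 = 0x108E2F0 in hexadecimal.
Subtract column by column in base 16:
  D-0 → D
  8-F → 9 (borrow)
  A-2-1 → 7
  B-E → D (borrow)
  7-8-1 → E (borrow)
  8-0-1 → 7
  1-1 → 0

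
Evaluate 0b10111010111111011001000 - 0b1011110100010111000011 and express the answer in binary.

Subtract column by column in base 2:
  0-1 → 1 (borrow)
  0-1-1 → 0 (borrow)
  0-0-1 → 1 (borrow)
  1-0-1 → 0
  0-0 → 0
  0-0 → 0
  1-1 → 0
  1-1 → 0
  0-1 → 1 (borrow)
  1-0-1 → 0
  1-1 → 0
  1-0 → 1
  1-0 → 1
  1-0 → 1
  1-1 → 0
  0-0 → 0
  1-1 → 0
  0-1 → 1 (borrow)
  1-1-1 → 1 (borrow)
  1-1-1 → 1 (borrow)
  1-0-1 → 0
  0-1 → 1 (borrow)
  1-0-1 → 0

0b1011100011100100000101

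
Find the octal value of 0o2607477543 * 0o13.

Multiply each base-8 digit by 11, carrying:
  3×11 = 33 → write 1 carry 4
  4×11+4 = 48 → write 0 carry 6
  5×11+6 = 61 → write 5 carry 7
  7×11+7 = 84 → write 4 carry 10
  7×11+10 = 87 → write 7 carry 10
  4×11+10 = 54 → write 6 carry 6
  7×11+6 = 83 → write 3 carry 10
  0×11+10 = 10 → write 2 carry 1
  6×11+1 = 67 → write 3 carry 8
  2×11+8 = 30 → write 6 carry 3
  remaining carry: 3

0o36323674501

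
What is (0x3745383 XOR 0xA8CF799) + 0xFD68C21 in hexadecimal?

0x19CF303B

First 0x3745383 XOR 0xA8CF799 = 0x9F8A41A.
Add column by column in base 16, right to left:
  A+1 = B
  1+2 = 3
  4+C = 0 carry 1
  A+8+1 = 3 carry 1
  8+6+1 = F
  F+D = C carry 1
  9+F+1 = 9 carry 1
  final carry 1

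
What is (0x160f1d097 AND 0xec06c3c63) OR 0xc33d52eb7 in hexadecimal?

0xc73f53eb7

0x160f1d097 AND 0xec06c3c63 = 0x040601003.
Then OR with 0xc33d52eb7.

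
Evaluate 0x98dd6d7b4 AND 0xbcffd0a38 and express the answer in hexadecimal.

0x98dd40230

AND each hex digit independently (no carries):
  9&b=9, 8&c=8, d&f=d, d&f=d, 6&d=4, d&0=0, 7&a=2, b&3=3, 4&8=0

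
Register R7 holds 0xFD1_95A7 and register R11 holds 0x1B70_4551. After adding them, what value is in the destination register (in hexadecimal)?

Add column by column in base 16, right to left:
  7+1 = 8
  A+5 = F
  5+5 = A
  9+4 = D
  1+0 = 1
  D+7 = 4 carry 1
  F+B+1 = B carry 1
  0+1+1 = 2

0x2B41DAF8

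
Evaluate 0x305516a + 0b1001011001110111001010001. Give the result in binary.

0x305516a = 0b11000001010101000101101010 in binary.
Add column by column in base 2, right to left:
  0+1 = 1
  1+0 = 1
  0+0 = 0
  1+0 = 1
  0+1 = 1
  1+0 = 1
  1+1 = 0 carry 1
  0+0+1 = 1
  1+0 = 1
  0+1 = 1
  0+1 = 1
  0+1 = 1
  1+0 = 1
  0+1 = 1
  1+1 = 0 carry 1
  0+1+1 = 0 carry 1
  1+0+1 = 0 carry 1
  0+0+1 = 1
  1+1 = 0 carry 1
  0+1+1 = 0 carry 1
  0+0+1 = 1
  0+1 = 1
  0+0 = 0
  0+0 = 0
  1+1 = 0 carry 1
  1+0+1 = 0 carry 1
  final carry 1

0b100001100100011111110111011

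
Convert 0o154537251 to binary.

0b1101100101011111010101001

Each octal digit is 3 bits: 1=001 5=101 4=100 5=101 3=011 7=111 2=010 5=101 1=001.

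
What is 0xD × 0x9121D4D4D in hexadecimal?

Multiply each base-16 digit by 13, carrying:
  D×13 = 169 → write 9 carry 10
  4×13+10 = 62 → write E carry 3
  D×13+3 = 172 → write C carry 10
  4×13+10 = 62 → write E carry 3
  D×13+3 = 172 → write C carry 10
  1×13+10 = 23 → write 7 carry 1
  2×13+1 = 27 → write B carry 1
  1×13+1 = 14 → write E
  9×13 = 117 → write 5 carry 7
  remaining carry: 7

0x75EB7CECE9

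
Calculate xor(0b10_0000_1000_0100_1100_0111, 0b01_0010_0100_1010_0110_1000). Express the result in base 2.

XOR bit by bit (1 where the bits differ):
  1000001000010011000111
^ 0100100100101001101000
= 1100101100111010101111

0b1100101100111010101111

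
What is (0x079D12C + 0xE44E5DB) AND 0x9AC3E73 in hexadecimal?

0x8AC3603

Add column by column in base 16, right to left:
  C+B = 7 carry 1
  2+D+1 = 0 carry 1
  1+5+1 = 7
  D+E = B carry 1
  9+4+1 = E
  7+4 = B
  0+E = E
Sum = 0xEBEB707; now AND with 0x9AC3E73:
  E&9=8, B&A=A, E&C=C, B&3=3, 7&E=6, 0&7=0, 7&3=3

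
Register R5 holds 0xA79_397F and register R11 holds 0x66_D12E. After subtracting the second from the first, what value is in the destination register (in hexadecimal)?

0xA126851

Subtract column by column in base 16:
  F-E → 1
  7-2 → 5
  9-1 → 8
  3-D → 6 (borrow)
  9-6-1 → 2
  7-6 → 1
  A-0 → A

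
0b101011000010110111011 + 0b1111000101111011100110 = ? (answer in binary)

Add column by column in base 2, right to left:
  1+0 = 1
  1+1 = 0 carry 1
  0+1+1 = 0 carry 1
  1+0+1 = 0 carry 1
  1+0+1 = 0 carry 1
  1+1+1 = 1 carry 1
  0+1+1 = 0 carry 1
  1+1+1 = 1 carry 1
  1+0+1 = 0 carry 1
  0+1+1 = 0 carry 1
  1+1+1 = 1 carry 1
  0+1+1 = 0 carry 1
  0+1+1 = 0 carry 1
  0+0+1 = 1
  0+1 = 1
  1+0 = 1
  1+0 = 1
  0+0 = 0
  1+1 = 0 carry 1
  0+1+1 = 0 carry 1
  1+1+1 = 1 carry 1
  0+1+1 = 0 carry 1
  final carry 1

0b10100011110010010100001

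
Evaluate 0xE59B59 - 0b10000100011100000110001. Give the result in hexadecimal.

0xA36328

0b10000100011100000110001 = 0x423831 in hexadecimal.
Subtract column by column in base 16:
  9-1 → 8
  5-3 → 2
  B-8 → 3
  9-3 → 6
  5-2 → 3
  E-4 → A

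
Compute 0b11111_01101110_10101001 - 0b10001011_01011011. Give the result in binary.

Subtract column by column in base 2:
  1-1 → 0
  0-1 → 1 (borrow)
  0-0-1 → 1 (borrow)
  1-1-1 → 1 (borrow)
  0-1-1 → 0 (borrow)
  1-0-1 → 0
  0-1 → 1 (borrow)
  1-0-1 → 0
  0-1 → 1 (borrow)
  1-1-1 → 1 (borrow)
  1-0-1 → 0
  1-1 → 0
  0-0 → 0
  1-0 → 1
  1-0 → 1
  0-1 → 1 (borrow)
  1-0-1 → 0
  1-0 → 1
  1-0 → 1
  1-0 → 1
  1-0 → 1

0b111101110001101001110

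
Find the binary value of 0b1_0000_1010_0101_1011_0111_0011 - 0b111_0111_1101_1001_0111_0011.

0b100100101000001000000000

Subtract column by column in base 2:
  1-1 → 0
  1-1 → 0
  0-0 → 0
  0-0 → 0
  1-1 → 0
  1-1 → 0
  1-1 → 0
  0-0 → 0
  1-1 → 0
  1-0 → 1
  0-0 → 0
  1-1 → 0
  1-1 → 0
  0-0 → 0
  1-1 → 0
  0-1 → 1 (borrow)
  0-1-1 → 0 (borrow)
  1-1-1 → 1 (borrow)
  0-1-1 → 0 (borrow)
  1-0-1 → 0
  0-1 → 1 (borrow)
  0-1-1 → 0 (borrow)
  0-1-1 → 0 (borrow)
  0-0-1 → 1 (borrow)
  1-0-1 → 0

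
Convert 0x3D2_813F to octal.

0o364500477

Expand each hex digit to 4 bits: 3=0011 D=1101 2=0010 8=1000 1=0001 3=0011 F=1111.
Group the bits in threes: 011 110 100 101 000 000 100 111 111 → 364500477.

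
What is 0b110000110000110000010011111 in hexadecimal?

Group the bits into nibbles: 0110 0001 1000 0110 0000 1001 1111 → 618609F.

0x618609F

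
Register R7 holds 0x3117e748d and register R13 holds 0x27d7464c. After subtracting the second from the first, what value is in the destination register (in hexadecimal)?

0x2e9a72e41

Subtract column by column in base 16:
  d-c → 1
  8-4 → 4
  4-6 → e (borrow)
  7-4-1 → 2
  e-7 → 7
  7-d → a (borrow)
  1-7-1 → 9 (borrow)
  1-2-1 → e (borrow)
  3-0-1 → 2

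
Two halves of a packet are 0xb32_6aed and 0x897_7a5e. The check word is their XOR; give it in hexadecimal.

0x3a510b3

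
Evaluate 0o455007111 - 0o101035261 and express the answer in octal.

0o353751630

Subtract column by column in base 8:
  1-1 → 0
  1-6 → 3 (borrow)
  1-2-1 → 6 (borrow)
  7-5-1 → 1
  0-3 → 5 (borrow)
  0-0-1 → 7 (borrow)
  5-1-1 → 3
  5-0 → 5
  4-1 → 3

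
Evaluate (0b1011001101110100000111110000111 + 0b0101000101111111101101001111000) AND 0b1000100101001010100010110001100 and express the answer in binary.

Add column by column in base 2, right to left:
  1+0 = 1
  1+0 = 1
  1+0 = 1
  0+1 = 1
  0+1 = 1
  0+1 = 1
  0+1 = 1
  1+0 = 1
  1+0 = 1
  1+1 = 0 carry 1
  1+0+1 = 0 carry 1
  1+1+1 = 1 carry 1
  0+1+1 = 0 carry 1
  0+0+1 = 1
  0+1 = 1
  0+1 = 1
  0+1 = 1
  1+1 = 0 carry 1
  0+1+1 = 0 carry 1
  1+1+1 = 1 carry 1
  1+1+1 = 1 carry 1
  1+1+1 = 1 carry 1
  0+0+1 = 1
  1+1 = 0 carry 1
  1+0+1 = 0 carry 1
  0+0+1 = 1
  0+0 = 0
  1+1 = 0 carry 1
  1+0+1 = 0 carry 1
  0+1+1 = 0 carry 1
  1+0+1 = 0 carry 1
  final carry 1
Sum = 0b10000010011110011110100111111111; now AND with 0b1000100101001010100010110001100:
  10000010011110011110100111111111
& 01000100101001010100010110001100
= 00000000001000010100000110001100

0b1000010100000110001100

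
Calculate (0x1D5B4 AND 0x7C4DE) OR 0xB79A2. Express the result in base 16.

0xBFDB6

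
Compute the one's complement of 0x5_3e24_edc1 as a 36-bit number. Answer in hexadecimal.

0xac1db123e

Each hex digit d becomes f−d:
  5→a, 3→c, e→1, 2→d, 4→b, e→1, d→2, c→3, 1→e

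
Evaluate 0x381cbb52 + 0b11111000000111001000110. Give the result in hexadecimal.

0b11111000000111001000110 = 0x7c0e46 in hexadecimal.
Add column by column in base 16, right to left:
  2+6 = 8
  5+4 = 9
  b+e = 9 carry 1
  b+0+1 = c
  c+c = 8 carry 1
  1+7+1 = 9
  8+0 = 8
  3+0 = 3

0x3898c998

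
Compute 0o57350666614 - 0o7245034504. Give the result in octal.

0o50103632110

Subtract column by column in base 8:
  4-4 → 0
  1-0 → 1
  6-5 → 1
  6-4 → 2
  6-3 → 3
  6-0 → 6
  0-5 → 3 (borrow)
  5-4-1 → 0
  3-2 → 1
  7-7 → 0
  5-0 → 5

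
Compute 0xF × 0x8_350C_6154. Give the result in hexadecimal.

Multiply each base-16 digit by 15, carrying:
  4×15 = 60 → write C carry 3
  5×15+3 = 78 → write E carry 4
  1×15+4 = 19 → write 3 carry 1
  6×15+1 = 91 → write B carry 5
  C×15+5 = 185 → write 9 carry 11
  0×15+11 = 11 → write B
  5×15 = 75 → write B carry 4
  3×15+4 = 49 → write 1 carry 3
  8×15+3 = 123 → write B carry 7
  remaining carry: 7

0x7B1BB9B3EC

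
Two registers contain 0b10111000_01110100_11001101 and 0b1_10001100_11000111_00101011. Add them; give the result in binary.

0b10010001010011101111111000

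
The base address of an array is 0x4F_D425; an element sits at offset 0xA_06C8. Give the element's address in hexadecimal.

0x59DAED

Add column by column in base 16, right to left:
  5+8 = D
  2+C = E
  4+6 = A
  D+0 = D
  F+A = 9 carry 1
  4+0+1 = 5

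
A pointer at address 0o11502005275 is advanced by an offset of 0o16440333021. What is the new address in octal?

0o30142340316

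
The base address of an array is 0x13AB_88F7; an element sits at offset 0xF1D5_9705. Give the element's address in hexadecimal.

Add column by column in base 16, right to left:
  7+5 = C
  F+0 = F
  8+7 = F
  8+9 = 1 carry 1
  B+5+1 = 1 carry 1
  A+D+1 = 8 carry 1
  3+1+1 = 5
  1+F = 0 carry 1
  final carry 1

0x105811FFC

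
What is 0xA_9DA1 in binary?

Expand each hex digit to 4 bits: A=1010 9=1001 D=1101 A=1010 1=0001.

0b10101001110110100001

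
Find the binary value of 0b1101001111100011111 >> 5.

0b11010011111000

Right shift by 5: drop the 5 least-significant bits.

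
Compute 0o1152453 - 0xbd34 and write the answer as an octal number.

0xbd34 = 0o136464 in octal.
Subtract column by column in base 8:
  3-4 → 7 (borrow)
  5-6-1 → 6 (borrow)
  4-4-1 → 7 (borrow)
  2-6-1 → 3 (borrow)
  5-3-1 → 1
  1-1 → 0
  1-0 → 1

0o1013767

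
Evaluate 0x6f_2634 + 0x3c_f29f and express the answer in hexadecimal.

0xac18d3

Add column by column in base 16, right to left:
  4+f = 3 carry 1
  3+9+1 = d
  6+2 = 8
  2+f = 1 carry 1
  f+c+1 = c carry 1
  6+3+1 = a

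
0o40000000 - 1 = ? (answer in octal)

The trailing 7 digits are 0, so subtracting 1 borrows through: they become 7 and the next digit up decrements.

0o37777777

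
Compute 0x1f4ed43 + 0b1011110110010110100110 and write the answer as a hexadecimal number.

0x22452e9

0b1011110110010110100110 = 0x2f65a6 in hexadecimal.
Add column by column in base 16, right to left:
  3+6 = 9
  4+a = e
  d+5 = 2 carry 1
  e+6+1 = 5 carry 1
  4+f+1 = 4 carry 1
  f+2+1 = 2 carry 1
  1+0+1 = 2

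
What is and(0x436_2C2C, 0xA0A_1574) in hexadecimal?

0x0020424

AND each hex digit independently (no carries):
  4&A=0, 3&0=0, 6&A=2, 2&1=0, C&5=4, 2&7=2, C&4=4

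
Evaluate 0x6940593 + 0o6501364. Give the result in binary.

0b110101011101000100010000111

0x6940593 = 0b110100101000000010110010011 in binary.
0o6501364 = 0b110101000001011110100 in binary.
Add column by column in base 2, right to left:
  1+0 = 1
  1+0 = 1
  0+1 = 1
  0+0 = 0
  1+1 = 0 carry 1
  0+1+1 = 0 carry 1
  0+1+1 = 0 carry 1
  1+1+1 = 1 carry 1
  1+0+1 = 0 carry 1
  0+1+1 = 0 carry 1
  1+0+1 = 0 carry 1
  0+0+1 = 1
  0+0 = 0
  0+0 = 0
  0+0 = 0
  0+1 = 1
  0+0 = 0
  0+1 = 1
  1+0 = 1
  0+1 = 1
  1+1 = 0 carry 1
  0+0+1 = 1
  0+0 = 0
  1+0 = 1
  0+0 = 0
  1+0 = 1
  1+0 = 1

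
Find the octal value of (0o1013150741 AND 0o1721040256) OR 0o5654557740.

0o1013150741 AND 0o1721040256 = 0o1001040240.
Then OR with 0o5654557740.

0o5655557740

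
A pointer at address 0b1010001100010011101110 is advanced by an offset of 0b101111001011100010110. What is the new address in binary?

0b10000000101110000000100

Add column by column in base 2, right to left:
  0+0 = 0
  1+1 = 0 carry 1
  1+1+1 = 1 carry 1
  1+0+1 = 0 carry 1
  0+1+1 = 0 carry 1
  1+0+1 = 0 carry 1
  1+0+1 = 0 carry 1
  1+0+1 = 0 carry 1
  0+1+1 = 0 carry 1
  0+1+1 = 0 carry 1
  1+1+1 = 1 carry 1
  0+0+1 = 1
  0+1 = 1
  0+0 = 0
  1+0 = 1
  1+1 = 0 carry 1
  0+1+1 = 0 carry 1
  0+1+1 = 0 carry 1
  0+1+1 = 0 carry 1
  1+0+1 = 0 carry 1
  0+1+1 = 0 carry 1
  1+0+1 = 0 carry 1
  final carry 1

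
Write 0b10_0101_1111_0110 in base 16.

0x25F6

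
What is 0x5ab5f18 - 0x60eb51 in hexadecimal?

Subtract column by column in base 16:
  8-1 → 7
  1-5 → c (borrow)
  f-b-1 → 3
  5-e → 7 (borrow)
  b-0-1 → a
  a-6 → 4
  5-0 → 5

0x54a73c7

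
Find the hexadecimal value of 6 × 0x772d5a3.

Multiply each base-16 digit by 6, carrying:
  3×6 = 18 → write 2 carry 1
  a×6+1 = 61 → write d carry 3
  5×6+3 = 33 → write 1 carry 2
  d×6+2 = 80 → write 0 carry 5
  2×6+5 = 17 → write 1 carry 1
  7×6+1 = 43 → write b carry 2
  7×6+2 = 44 → write c carry 2
  remaining carry: 2

0x2cb101d2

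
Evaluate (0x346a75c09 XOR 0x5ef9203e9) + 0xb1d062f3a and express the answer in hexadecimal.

First 0x346a75c09 XOR 0x5ef9203e9 = 0x6a9355fe0.
Add column by column in base 16, right to left:
  0+a = a
  e+3 = 1 carry 1
  f+f+1 = f carry 1
  5+2+1 = 8
  5+6 = b
  3+0 = 3
  9+d = 6 carry 1
  a+1+1 = c
  6+b = 1 carry 1
  final carry 1

0x11c63b8f1a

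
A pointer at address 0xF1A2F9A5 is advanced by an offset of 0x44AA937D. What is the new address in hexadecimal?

Add column by column in base 16, right to left:
  5+D = 2 carry 1
  A+7+1 = 2 carry 1
  9+3+1 = D
  F+9 = 8 carry 1
  2+A+1 = D
  A+A = 4 carry 1
  1+4+1 = 6
  F+4 = 3 carry 1
  final carry 1

0x1364D8D22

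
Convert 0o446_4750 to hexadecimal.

0x1269e8

Each octal digit is 3 bits: 4=100 4=100 6=110 4=100 7=111 5=101 0=000.
Group the bits into nibbles: 0001 0010 0110 1001 1110 1000 → 1269e8.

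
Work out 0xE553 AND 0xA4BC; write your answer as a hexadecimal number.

0xA410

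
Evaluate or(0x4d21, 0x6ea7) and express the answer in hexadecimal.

0x6fa7

OR each hex digit independently (no carries):
  4|6=6, d|e=f, 2|a=a, 1|7=7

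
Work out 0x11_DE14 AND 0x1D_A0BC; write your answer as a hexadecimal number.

0x118014

AND each hex digit independently (no carries):
  1&1=1, 1&D=1, D&A=8, E&0=0, 1&B=1, 4&C=4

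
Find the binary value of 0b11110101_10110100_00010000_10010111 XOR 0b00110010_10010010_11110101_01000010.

XOR bit by bit (1 where the bits differ):
  11110101101101000001000010010111
^ 00110010100100101111010101000010
= 11000111001001101110010111010101

0b11000111001001101110010111010101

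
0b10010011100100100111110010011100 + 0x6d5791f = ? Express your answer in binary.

0b10011010011001111111010110111011

0x6d5791f = 0b110110101010111100100011111 in binary.
Add column by column in base 2, right to left:
  0+1 = 1
  0+1 = 1
  1+1 = 0 carry 1
  1+1+1 = 1 carry 1
  1+1+1 = 1 carry 1
  0+0+1 = 1
  0+0 = 0
  1+0 = 1
  0+1 = 1
  0+0 = 0
  1+0 = 1
  1+1 = 0 carry 1
  1+1+1 = 1 carry 1
  1+1+1 = 1 carry 1
  1+1+1 = 1 carry 1
  0+0+1 = 1
  0+1 = 1
  1+0 = 1
  0+1 = 1
  0+0 = 0
  1+1 = 0 carry 1
  0+0+1 = 1
  0+1 = 1
  1+1 = 0 carry 1
  1+0+1 = 0 carry 1
  1+1+1 = 1 carry 1
  0+1+1 = 0 carry 1
  0+0+1 = 1
  1+0 = 1
  0+0 = 0
  0+0 = 0
  1+0 = 1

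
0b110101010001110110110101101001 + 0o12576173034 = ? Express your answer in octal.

0o21320061605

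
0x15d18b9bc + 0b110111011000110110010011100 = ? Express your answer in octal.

0o54401223130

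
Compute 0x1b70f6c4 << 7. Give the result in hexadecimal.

7 bits is not a whole number of base-16 digits; in binary: 11011011100001111011011000100 << 7 = 110110111000011110110110001000000000.

0xdb87b6200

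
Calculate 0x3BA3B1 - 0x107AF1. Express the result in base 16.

Subtract column by column in base 16:
  1-1 → 0
  B-F → C (borrow)
  3-A-1 → 8 (borrow)
  A-7-1 → 2
  B-0 → B
  3-1 → 2

0x2B28C0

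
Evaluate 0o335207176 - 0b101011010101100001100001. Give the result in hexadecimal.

0x2c7b61d

0o335207176 = 0x3750e7e in hexadecimal.
0b101011010101100001100001 = 0xad5861 in hexadecimal.
Subtract column by column in base 16:
  e-1 → d
  7-6 → 1
  e-8 → 6
  0-5 → b (borrow)
  5-d-1 → 7 (borrow)
  7-a-1 → c (borrow)
  3-0-1 → 2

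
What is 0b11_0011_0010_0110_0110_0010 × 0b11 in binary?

0b100110010111001100100110

Multiply each base-2 digit by 3, carrying:
  0×3 = 0 → write 0
  1×3 = 3 → write 1 carry 1
  0×3+1 = 1 → write 1
  0×3 = 0 → write 0
  0×3 = 0 → write 0
  1×3 = 3 → write 1 carry 1
  1×3+1 = 4 → write 0 carry 2
  0×3+2 = 2 → write 0 carry 1
  0×3+1 = 1 → write 1
  1×3 = 3 → write 1 carry 1
  1×3+1 = 4 → write 0 carry 2
  0×3+2 = 2 → write 0 carry 1
  0×3+1 = 1 → write 1
  1×3 = 3 → write 1 carry 1
  0×3+1 = 1 → write 1
  0×3 = 0 → write 0
  1×3 = 3 → write 1 carry 1
  1×3+1 = 4 → write 0 carry 2
  0×3+2 = 2 → write 0 carry 1
  0×3+1 = 1 → write 1
  1×3 = 3 → write 1 carry 1
  1×3+1 = 4 → write 0 carry 2
  remaining carry: 10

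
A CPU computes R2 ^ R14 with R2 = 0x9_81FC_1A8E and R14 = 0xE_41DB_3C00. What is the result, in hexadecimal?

0x7C027268E

XOR each hex digit independently (no carries):
  9^E=7, 8^4=C, 1^1=0, F^D=2, C^B=7, 1^3=2, A^C=6, 8^0=8, E^0=E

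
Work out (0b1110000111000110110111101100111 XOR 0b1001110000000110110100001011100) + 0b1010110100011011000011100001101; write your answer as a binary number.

0b10010101011011011000111001001000

First 0b1110000111000110110111101100111 XOR 0b1001110000000110110100001011100 = 0b0111110111000000000011100111011.
Add column by column in base 2, right to left:
  1+1 = 0 carry 1
  1+0+1 = 0 carry 1
  0+1+1 = 0 carry 1
  1+1+1 = 1 carry 1
  1+0+1 = 0 carry 1
  1+0+1 = 0 carry 1
  0+0+1 = 1
  0+0 = 0
  1+1 = 0 carry 1
  1+1+1 = 1 carry 1
  1+1+1 = 1 carry 1
  0+0+1 = 1
  0+0 = 0
  0+0 = 0
  0+0 = 0
  0+1 = 1
  0+1 = 1
  0+0 = 0
  0+1 = 1
  0+1 = 1
  0+0 = 0
  1+0 = 1
  1+0 = 1
  1+1 = 0 carry 1
  0+0+1 = 1
  1+1 = 0 carry 1
  1+1+1 = 1 carry 1
  1+0+1 = 0 carry 1
  1+1+1 = 1 carry 1
  1+0+1 = 0 carry 1
  0+1+1 = 0 carry 1
  final carry 1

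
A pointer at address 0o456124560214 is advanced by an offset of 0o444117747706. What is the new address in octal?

0o1122244530122

Add column by column in base 8, right to left:
  4+6 = 2 carry 1
  1+0+1 = 2
  2+7 = 1 carry 1
  0+7+1 = 0 carry 1
  6+4+1 = 3 carry 1
  5+7+1 = 5 carry 1
  4+7+1 = 4 carry 1
  2+1+1 = 4
  1+1 = 2
  6+4 = 2 carry 1
  5+4+1 = 2 carry 1
  4+4+1 = 1 carry 1
  final carry 1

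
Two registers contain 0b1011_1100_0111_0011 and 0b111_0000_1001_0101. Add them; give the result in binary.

Add column by column in base 2, right to left:
  1+1 = 0 carry 1
  1+0+1 = 0 carry 1
  0+1+1 = 0 carry 1
  0+0+1 = 1
  1+1 = 0 carry 1
  1+0+1 = 0 carry 1
  1+0+1 = 0 carry 1
  0+1+1 = 0 carry 1
  0+0+1 = 1
  0+0 = 0
  1+0 = 1
  1+0 = 1
  1+1 = 0 carry 1
  1+1+1 = 1 carry 1
  0+1+1 = 0 carry 1
  1+0+1 = 0 carry 1
  final carry 1

0b10010110100001000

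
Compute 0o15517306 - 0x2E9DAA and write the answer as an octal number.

0x2E9DAA = 0o13516652 in octal.
Subtract column by column in base 8:
  6-2 → 4
  0-5 → 3 (borrow)
  3-6-1 → 4 (borrow)
  7-6-1 → 0
  1-1 → 0
  5-5 → 0
  5-3 → 2
  1-1 → 0

0o2000434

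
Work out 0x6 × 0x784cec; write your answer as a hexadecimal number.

Multiply each base-16 digit by 6, carrying:
  c×6 = 72 → write 8 carry 4
  e×6+4 = 88 → write 8 carry 5
  c×6+5 = 77 → write d carry 4
  4×6+4 = 28 → write c carry 1
  8×6+1 = 49 → write 1 carry 3
  7×6+3 = 45 → write d carry 2
  remaining carry: 2

0x2d1cd88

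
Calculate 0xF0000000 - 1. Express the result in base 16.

The trailing 7 digits are 0, so subtracting 1 borrows through: they become F and the next digit up decrements.

0xEFFFFFFF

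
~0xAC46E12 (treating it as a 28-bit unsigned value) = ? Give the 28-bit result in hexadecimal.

0x53B91ED

Each hex digit d becomes F−d:
  A→5, C→3, 4→B, 6→9, E→1, 1→E, 2→D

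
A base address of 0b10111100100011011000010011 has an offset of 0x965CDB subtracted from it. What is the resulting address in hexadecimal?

0b10111100100011011000010011 = 0x2F23613 in hexadecimal.
Subtract column by column in base 16:
  3-B → 8 (borrow)
  1-D-1 → 3 (borrow)
  6-C-1 → 9 (borrow)
  3-5-1 → D (borrow)
  2-6-1 → B (borrow)
  F-9-1 → 5
  2-0 → 2

0x25BD938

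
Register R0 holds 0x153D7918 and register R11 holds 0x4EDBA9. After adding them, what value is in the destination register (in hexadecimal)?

0x158C54C1

Add column by column in base 16, right to left:
  8+9 = 1 carry 1
  1+A+1 = C
  9+B = 4 carry 1
  7+D+1 = 5 carry 1
  D+E+1 = C carry 1
  3+4+1 = 8
  5+0 = 5
  1+0 = 1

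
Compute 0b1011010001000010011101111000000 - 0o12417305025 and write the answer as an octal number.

0o570730653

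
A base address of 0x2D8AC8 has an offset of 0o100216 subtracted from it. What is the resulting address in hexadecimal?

0o100216 = 0x808E in hexadecimal.
Subtract column by column in base 16:
  8-E → A (borrow)
  C-8-1 → 3
  A-0 → A
  8-8 → 0
  D-0 → D
  2-0 → 2

0x2D0A3A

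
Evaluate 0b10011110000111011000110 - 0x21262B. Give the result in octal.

0o13364233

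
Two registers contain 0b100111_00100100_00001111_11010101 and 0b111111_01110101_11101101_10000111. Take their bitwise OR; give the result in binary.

OR bit by bit (1 where either bit is 1):
  100111001001000000111111010101
| 111111011101011110110110000111
= 111111011101011110111111010111

0b111111011101011110111111010111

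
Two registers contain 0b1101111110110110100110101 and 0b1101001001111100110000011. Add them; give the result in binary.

Add column by column in base 2, right to left:
  1+1 = 0 carry 1
  0+1+1 = 0 carry 1
  1+0+1 = 0 carry 1
  0+0+1 = 1
  1+0 = 1
  1+0 = 1
  0+0 = 0
  0+1 = 1
  1+1 = 0 carry 1
  0+0+1 = 1
  1+0 = 1
  1+1 = 0 carry 1
  0+1+1 = 0 carry 1
  1+1+1 = 1 carry 1
  1+1+1 = 1 carry 1
  0+1+1 = 0 carry 1
  1+0+1 = 0 carry 1
  1+0+1 = 0 carry 1
  1+1+1 = 1 carry 1
  1+0+1 = 0 carry 1
  1+0+1 = 0 carry 1
  1+1+1 = 1 carry 1
  0+0+1 = 1
  1+1 = 0 carry 1
  1+1+1 = 1 carry 1
  final carry 1

0b11011001000110011010111000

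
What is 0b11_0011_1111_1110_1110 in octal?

Group the bits in threes: 110 011 111 111 101 110 → 637756.

0o637756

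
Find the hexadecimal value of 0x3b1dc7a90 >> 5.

0x1d8ee3d4

5 bits is not a whole number of base-16 digits; in binary: 1110110001110111000111101010010000 >> 5 = 11101100011101110001111010100.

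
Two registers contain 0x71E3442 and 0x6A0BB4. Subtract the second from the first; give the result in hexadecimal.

Subtract column by column in base 16:
  2-4 → E (borrow)
  4-B-1 → 8 (borrow)
  4-B-1 → 8 (borrow)
  3-0-1 → 2
  E-A → 4
  1-6 → B (borrow)
  7-0-1 → 6

0x6B4288E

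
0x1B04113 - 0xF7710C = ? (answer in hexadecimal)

Subtract column by column in base 16:
  3-C → 7 (borrow)
  1-0-1 → 0
  1-1 → 0
  4-7 → D (borrow)
  0-7-1 → 8 (borrow)
  B-F-1 → B (borrow)
  1-0-1 → 0

0xB8D007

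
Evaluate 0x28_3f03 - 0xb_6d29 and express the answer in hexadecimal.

0x1cd1da

Subtract column by column in base 16:
  3-9 → a (borrow)
  0-2-1 → d (borrow)
  f-d-1 → 1
  3-6 → d (borrow)
  8-b-1 → c (borrow)
  2-0-1 → 1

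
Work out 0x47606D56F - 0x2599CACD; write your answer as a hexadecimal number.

0x4506D0AA2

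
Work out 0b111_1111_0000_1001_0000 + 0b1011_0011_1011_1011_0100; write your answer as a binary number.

Add column by column in base 2, right to left:
  0+0 = 0
  0+0 = 0
  0+1 = 1
  0+0 = 0
  1+1 = 0 carry 1
  0+1+1 = 0 carry 1
  0+0+1 = 1
  1+1 = 0 carry 1
  0+1+1 = 0 carry 1
  0+1+1 = 0 carry 1
  0+0+1 = 1
  0+1 = 1
  1+1 = 0 carry 1
  1+1+1 = 1 carry 1
  1+0+1 = 0 carry 1
  1+0+1 = 0 carry 1
  1+1+1 = 1 carry 1
  1+1+1 = 1 carry 1
  1+0+1 = 0 carry 1
  0+1+1 = 0 carry 1
  final carry 1

0b100110010110001000100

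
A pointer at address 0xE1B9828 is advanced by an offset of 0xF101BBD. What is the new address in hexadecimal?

0x1D2BB3E5

Add column by column in base 16, right to left:
  8+D = 5 carry 1
  2+B+1 = E
  8+B = 3 carry 1
  9+1+1 = B
  B+0 = B
  1+1 = 2
  E+F = D carry 1
  final carry 1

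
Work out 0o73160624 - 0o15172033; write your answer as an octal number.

0o55766571

Subtract column by column in base 8:
  4-3 → 1
  2-3 → 7 (borrow)
  6-0-1 → 5
  0-2 → 6 (borrow)
  6-7-1 → 6 (borrow)
  1-1-1 → 7 (borrow)
  3-5-1 → 5 (borrow)
  7-1-1 → 5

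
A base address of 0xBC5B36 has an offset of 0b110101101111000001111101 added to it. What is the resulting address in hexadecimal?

0b110101101111000001111101 = 0xD6F07D in hexadecimal.
Add column by column in base 16, right to left:
  6+D = 3 carry 1
  3+7+1 = B
  B+0 = B
  5+F = 4 carry 1
  C+6+1 = 3 carry 1
  B+D+1 = 9 carry 1
  final carry 1

0x1934BB3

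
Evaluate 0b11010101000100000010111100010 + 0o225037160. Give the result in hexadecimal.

0x1cf64452

0b11010101000100000010111100010 = 0x1aa205e2 in hexadecimal.
0o225037160 = 0x2543e70 in hexadecimal.
Add column by column in base 16, right to left:
  2+0 = 2
  e+7 = 5 carry 1
  5+e+1 = 4 carry 1
  0+3+1 = 4
  2+4 = 6
  a+5 = f
  a+2 = c
  1+0 = 1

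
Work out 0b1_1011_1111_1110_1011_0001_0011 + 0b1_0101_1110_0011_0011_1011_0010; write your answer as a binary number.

Add column by column in base 2, right to left:
  1+0 = 1
  1+1 = 0 carry 1
  0+0+1 = 1
  0+0 = 0
  1+1 = 0 carry 1
  0+1+1 = 0 carry 1
  0+0+1 = 1
  0+1 = 1
  1+1 = 0 carry 1
  1+1+1 = 1 carry 1
  0+0+1 = 1
  1+0 = 1
  0+1 = 1
  1+1 = 0 carry 1
  1+0+1 = 0 carry 1
  1+0+1 = 0 carry 1
  1+0+1 = 0 carry 1
  1+1+1 = 1 carry 1
  1+1+1 = 1 carry 1
  1+1+1 = 1 carry 1
  1+1+1 = 1 carry 1
  1+0+1 = 0 carry 1
  0+1+1 = 0 carry 1
  1+0+1 = 0 carry 1
  1+1+1 = 1 carry 1
  final carry 1

0b11000111100001111011000101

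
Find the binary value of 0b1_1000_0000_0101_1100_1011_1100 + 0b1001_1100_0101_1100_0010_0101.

Add column by column in base 2, right to left:
  0+1 = 1
  0+0 = 0
  1+1 = 0 carry 1
  1+0+1 = 0 carry 1
  1+0+1 = 0 carry 1
  1+1+1 = 1 carry 1
  0+0+1 = 1
  1+0 = 1
  0+0 = 0
  0+0 = 0
  1+1 = 0 carry 1
  1+1+1 = 1 carry 1
  1+1+1 = 1 carry 1
  0+0+1 = 1
  1+1 = 0 carry 1
  0+0+1 = 1
  0+0 = 0
  0+0 = 0
  0+1 = 1
  0+1 = 1
  0+1 = 1
  0+0 = 0
  0+0 = 0
  1+1 = 0 carry 1
  1+0+1 = 0 carry 1
  final carry 1

0b10000111001011100011100001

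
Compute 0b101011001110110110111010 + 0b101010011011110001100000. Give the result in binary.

Add column by column in base 2, right to left:
  0+0 = 0
  1+0 = 1
  0+0 = 0
  1+0 = 1
  1+0 = 1
  1+1 = 0 carry 1
  0+1+1 = 0 carry 1
  1+0+1 = 0 carry 1
  1+0+1 = 0 carry 1
  0+0+1 = 1
  1+1 = 0 carry 1
  1+1+1 = 1 carry 1
  0+1+1 = 0 carry 1
  1+1+1 = 1 carry 1
  1+0+1 = 0 carry 1
  1+1+1 = 1 carry 1
  0+1+1 = 0 carry 1
  0+0+1 = 1
  1+0 = 1
  1+1 = 0 carry 1
  0+0+1 = 1
  1+1 = 0 carry 1
  0+0+1 = 1
  1+1 = 0 carry 1
  final carry 1

0b1010101101010101000011010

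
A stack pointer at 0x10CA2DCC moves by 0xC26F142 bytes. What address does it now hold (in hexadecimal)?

Add column by column in base 16, right to left:
  C+2 = E
  C+4 = 0 carry 1
  D+1+1 = F
  2+F = 1 carry 1
  A+6+1 = 1 carry 1
  C+2+1 = F
  0+C = C
  1+0 = 1

0x1CF11F0E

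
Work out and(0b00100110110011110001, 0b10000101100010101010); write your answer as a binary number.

0b00000100100010100000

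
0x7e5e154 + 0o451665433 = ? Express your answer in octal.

0o1443246157

0x7e5e154 = 0o771360524 in octal.
Add column by column in base 8, right to left:
  4+3 = 7
  2+3 = 5
  5+4 = 1 carry 1
  0+5+1 = 6
  6+6 = 4 carry 1
  3+6+1 = 2 carry 1
  1+1+1 = 3
  7+5 = 4 carry 1
  7+4+1 = 4 carry 1
  final carry 1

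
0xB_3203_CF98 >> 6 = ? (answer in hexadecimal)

0x2CC80F3E

6 bits is not a whole number of base-16 digits; in binary: 101100110010000000111100111110011000 >> 6 = 101100110010000000111100111110.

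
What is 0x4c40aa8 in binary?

Expand each hex digit to 4 bits: 4=0100 c=1100 4=0100 0=0000 a=1010 a=1010 8=1000.

0b100110001000000101010101000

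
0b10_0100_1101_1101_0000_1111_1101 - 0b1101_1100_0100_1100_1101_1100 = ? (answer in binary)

0b1011100011000010000100001

Subtract column by column in base 2:
  1-0 → 1
  0-0 → 0
  1-1 → 0
  1-1 → 0
  1-1 → 0
  1-0 → 1
  1-1 → 0
  1-1 → 0
  0-0 → 0
  0-0 → 0
  0-1 → 1 (borrow)
  0-1-1 → 0 (borrow)
  1-0-1 → 0
  0-0 → 0
  1-1 → 0
  1-0 → 1
  1-0 → 1
  0-0 → 0
  1-1 → 0
  1-1 → 0
  0-1 → 1 (borrow)
  0-0-1 → 1 (borrow)
  1-1-1 → 1 (borrow)
  0-1-1 → 0 (borrow)
  0-0-1 → 1 (borrow)
  1-0-1 → 0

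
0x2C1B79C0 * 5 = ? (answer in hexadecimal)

0xDC8960C0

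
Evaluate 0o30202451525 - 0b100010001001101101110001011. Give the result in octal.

0o27561273712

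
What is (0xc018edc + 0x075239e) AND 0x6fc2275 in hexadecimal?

0x4742270

Add column by column in base 16, right to left:
  c+e = a carry 1
  d+9+1 = 7 carry 1
  e+3+1 = 2 carry 1
  8+2+1 = b
  1+5 = 6
  0+7 = 7
  c+0 = c
Sum = 0xc76b27a; now AND with 0x6fc2275:
  c&6=4, 7&f=7, 6&c=4, b&2=2, 2&2=2, 7&7=7, a&5=0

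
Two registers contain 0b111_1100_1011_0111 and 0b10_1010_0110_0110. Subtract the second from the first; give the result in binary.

0b101001001010001

Subtract column by column in base 2:
  1-0 → 1
  1-1 → 0
  1-1 → 0
  0-0 → 0
  1-0 → 1
  1-1 → 0
  0-1 → 1 (borrow)
  1-0-1 → 0
  0-0 → 0
  0-1 → 1 (borrow)
  1-0-1 → 0
  1-1 → 0
  1-0 → 1
  1-1 → 0
  1-0 → 1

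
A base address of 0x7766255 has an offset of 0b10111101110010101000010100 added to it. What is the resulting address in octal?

0x7766255 = 0o735461125 in octal.
0b10111101110010101000010100 = 0o275625024 in octal.
Add column by column in base 8, right to left:
  5+4 = 1 carry 1
  2+2+1 = 5
  1+0 = 1
  1+5 = 6
  6+2 = 0 carry 1
  4+6+1 = 3 carry 1
  5+5+1 = 3 carry 1
  3+7+1 = 3 carry 1
  7+2+1 = 2 carry 1
  final carry 1

0o1233306151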